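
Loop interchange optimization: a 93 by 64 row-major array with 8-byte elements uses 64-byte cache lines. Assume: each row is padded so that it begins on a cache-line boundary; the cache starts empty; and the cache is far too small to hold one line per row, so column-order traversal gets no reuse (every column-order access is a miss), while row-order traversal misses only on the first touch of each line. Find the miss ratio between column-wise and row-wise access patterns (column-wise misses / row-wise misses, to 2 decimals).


Each row occupies 64 * 8 = 512 bytes and starts on a line boundary, so it spans ceil(512 / 64) = 8 cache lines.
Row-major traversal misses (one per line touched): 93 * ceil(64 * 8 / 64) = 744
Column-major traversal misses (no reuse, every access misses): 93 * 64 = 5952
Ratio = 5952 / 744 = 8.0

8.0


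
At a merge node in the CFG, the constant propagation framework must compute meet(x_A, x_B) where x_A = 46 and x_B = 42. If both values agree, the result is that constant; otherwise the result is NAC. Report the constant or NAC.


Meet operation: if both paths give the same constant, result is that constant; if they differ, result is NAC (not-a-constant).
Path A: 46, Path B: 42 -> differ
Result: not-a-constant -> NAC

NAC


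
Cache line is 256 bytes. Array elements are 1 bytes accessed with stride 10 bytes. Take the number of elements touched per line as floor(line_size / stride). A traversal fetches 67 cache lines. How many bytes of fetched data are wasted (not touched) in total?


Elements per line = floor(256 / 10) = 25
Bytes used per line = 25 * 1 = 25
Wasted per line = 256 - 25 = 231
Total wasted = 231 * 67 = 15477

15477


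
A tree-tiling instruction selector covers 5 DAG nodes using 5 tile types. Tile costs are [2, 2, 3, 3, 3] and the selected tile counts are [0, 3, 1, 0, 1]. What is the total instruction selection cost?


Total cost = sum(count_i * cost_i)
= 0*2 + 3*2 + 1*3 + 0*3 + 1*3
= 12

12


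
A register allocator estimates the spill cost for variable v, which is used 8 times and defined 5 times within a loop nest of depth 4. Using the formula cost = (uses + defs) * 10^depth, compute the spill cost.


uses + defs = 8 + 5 = 13
10^4 = 10000
Spill cost = 13 * 10000 = 130000

130000


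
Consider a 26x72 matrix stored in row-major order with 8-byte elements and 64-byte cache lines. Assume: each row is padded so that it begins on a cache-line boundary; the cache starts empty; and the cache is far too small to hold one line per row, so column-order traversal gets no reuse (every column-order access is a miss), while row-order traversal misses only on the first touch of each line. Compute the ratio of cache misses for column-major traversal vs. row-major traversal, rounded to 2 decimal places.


Each row occupies 72 * 8 = 576 bytes and starts on a line boundary, so it spans ceil(576 / 64) = 9 cache lines.
Row-major traversal misses (one per line touched): 26 * ceil(72 * 8 / 64) = 234
Column-major traversal misses (no reuse, every access misses): 26 * 72 = 1872
Ratio = 1872 / 234 = 8.0

8.0


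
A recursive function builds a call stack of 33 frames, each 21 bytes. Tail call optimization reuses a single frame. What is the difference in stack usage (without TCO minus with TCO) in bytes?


Without TCO: 33 * 21 = 693 bytes
With TCO: reuse 1 frame = 21 bytes
Savings = 693 - 21 = 672

672


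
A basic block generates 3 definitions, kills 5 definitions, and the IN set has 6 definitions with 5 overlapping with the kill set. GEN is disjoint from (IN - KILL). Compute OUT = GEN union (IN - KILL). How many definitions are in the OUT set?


IN - KILL: 6 - 5 = 1 surviving definitions
OUT = GEN + surviving = 3 + 1 = 4

4


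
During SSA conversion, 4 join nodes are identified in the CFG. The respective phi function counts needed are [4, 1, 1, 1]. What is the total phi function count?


Total phi functions = sum of phi functions at each join node
= 4 + 1 + 1 + 1 = 7

7


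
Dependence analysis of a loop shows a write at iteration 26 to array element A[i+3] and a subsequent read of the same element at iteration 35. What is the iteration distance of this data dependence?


Distance = read iteration - write iteration
= 35 - 26 = 9

9


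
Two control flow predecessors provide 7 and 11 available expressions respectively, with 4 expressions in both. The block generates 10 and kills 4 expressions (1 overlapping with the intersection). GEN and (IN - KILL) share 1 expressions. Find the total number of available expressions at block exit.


IN = intersection of predecessors = 4
IN - KILL = 4 - 1 = 3
|OUT| = |GEN| + |IN - KILL| - |GEN ∩ (IN - KILL)| = 10 + 3 - 1 = 12

12


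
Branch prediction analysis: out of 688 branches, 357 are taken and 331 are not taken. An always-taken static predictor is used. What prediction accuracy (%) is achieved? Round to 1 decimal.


Predictor: always-taken
Correct predictions = 357
Accuracy = 357 / 688 * 100 = 51.9%

51.9


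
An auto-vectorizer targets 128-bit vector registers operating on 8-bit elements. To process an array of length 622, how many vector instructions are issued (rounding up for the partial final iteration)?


Width = 128 / 8 = 16 elements per vector op
Iterations = ceil(622 / 16) = 39

39


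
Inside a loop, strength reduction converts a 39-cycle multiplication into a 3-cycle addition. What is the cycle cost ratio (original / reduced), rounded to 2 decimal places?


Ratio = mult_cost / add_cost = 39 / 3 = 13.0

13.0


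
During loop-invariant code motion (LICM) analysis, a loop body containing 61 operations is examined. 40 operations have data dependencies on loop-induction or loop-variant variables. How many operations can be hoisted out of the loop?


Invariant candidates = total - loop-dependent
= 61 - 40 = 21

21


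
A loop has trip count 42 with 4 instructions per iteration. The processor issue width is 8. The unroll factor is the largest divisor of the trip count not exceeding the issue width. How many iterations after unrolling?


Largest divisor of 42 <= 8 is 7
New iterations = 42 / 7 = 6

6


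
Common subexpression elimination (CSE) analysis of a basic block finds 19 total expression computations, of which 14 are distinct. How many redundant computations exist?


CSE count = total expressions - unique expressions
= 19 - 14 = 5

5


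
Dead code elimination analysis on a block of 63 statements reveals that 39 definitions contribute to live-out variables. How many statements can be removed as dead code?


Dead code = total statements - live definitions
= 63 - 39 = 24

24


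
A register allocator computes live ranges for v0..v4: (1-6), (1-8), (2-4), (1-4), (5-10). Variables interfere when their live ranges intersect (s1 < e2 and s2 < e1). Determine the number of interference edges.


Check all pairs for overlapping intervals.
Two intervals (s1,e1) and (s2,e2) overlap if s1 < e2 and s2 < e1.
v0 (1-6) vs v1..v4: overlaps v1, v2, v3, v4 -> 4
v1 (1-8) vs v2..v4: overlaps v2, v3, v4 -> 3
v2 (2-4) vs v3..v4: overlaps v3 -> 1
v3 (1-4) vs v4: overlaps none -> 0
Total overlapping pairs = 4 + 3 + 1 + 0 = 8

8


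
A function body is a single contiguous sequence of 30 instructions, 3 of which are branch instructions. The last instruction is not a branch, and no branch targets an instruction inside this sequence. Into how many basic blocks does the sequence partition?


With no in-sequence branch targets, the leaders are the first instruction plus the instruction after each branch.
Number of basic blocks = branches + 1
= 3 + 1 = 4

4


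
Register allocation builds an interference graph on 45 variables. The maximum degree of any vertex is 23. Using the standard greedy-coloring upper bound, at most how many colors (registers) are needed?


Greedy coloring never needs more than (max_degree + 1) colors: when coloring a vertex, at most max_degree neighbors are already colored.
Upper bound = 23 + 1 = 24

24


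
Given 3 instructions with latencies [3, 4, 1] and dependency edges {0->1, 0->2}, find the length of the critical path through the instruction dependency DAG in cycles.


Compute longest path through dependency graph: dist(Ik) = max over predecessors of dist + latency(Ik).
dist(I0) = latency 3 = 3
dist(I1) = dist(I0) + 4 = 3 + 4 = 7
dist(I2) = dist(I0) + 1 = 3 + 1 = 4
Critical path = max dist = 7

7


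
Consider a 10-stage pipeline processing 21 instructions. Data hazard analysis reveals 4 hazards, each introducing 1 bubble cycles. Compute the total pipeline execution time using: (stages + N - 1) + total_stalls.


Base cycles = 10 + 21 - 1 = 30
Total stalls = 4 * 1 = 4
Total = 30 + 4 = 34

34


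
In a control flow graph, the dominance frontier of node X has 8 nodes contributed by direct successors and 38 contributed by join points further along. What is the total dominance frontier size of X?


DF(X) = direct successor contributions + join point contributions
= 8 + 38 = 46

46


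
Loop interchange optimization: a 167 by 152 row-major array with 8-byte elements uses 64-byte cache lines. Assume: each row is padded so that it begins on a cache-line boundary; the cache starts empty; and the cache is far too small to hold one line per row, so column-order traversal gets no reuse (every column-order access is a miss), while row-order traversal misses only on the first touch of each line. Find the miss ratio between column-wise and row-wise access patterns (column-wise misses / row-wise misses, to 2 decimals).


Each row occupies 152 * 8 = 1216 bytes and starts on a line boundary, so it spans ceil(1216 / 64) = 19 cache lines.
Row-major traversal misses (one per line touched): 167 * ceil(152 * 8 / 64) = 3173
Column-major traversal misses (no reuse, every access misses): 167 * 152 = 25384
Ratio = 25384 / 3173 = 8.0

8.0


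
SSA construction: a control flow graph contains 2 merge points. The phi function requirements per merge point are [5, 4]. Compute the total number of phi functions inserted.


Total phi functions = sum of phi functions at each join node
= 5 + 4 = 9

9


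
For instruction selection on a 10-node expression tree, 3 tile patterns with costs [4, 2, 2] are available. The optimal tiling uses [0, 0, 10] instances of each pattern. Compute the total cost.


Total cost = sum(count_i * cost_i)
= 0*4 + 0*2 + 10*2
= 20

20


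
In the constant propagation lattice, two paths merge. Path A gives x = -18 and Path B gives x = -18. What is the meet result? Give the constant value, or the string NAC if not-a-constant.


Meet operation: if both paths give the same constant, result is that constant; if they differ, result is NAC (not-a-constant).
Path A: -18, Path B: -18 -> equal
Result: constant -> -18

-18


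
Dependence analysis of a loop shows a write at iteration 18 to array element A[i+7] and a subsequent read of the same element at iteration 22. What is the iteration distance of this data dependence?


Distance = read iteration - write iteration
= 22 - 18 = 4

4


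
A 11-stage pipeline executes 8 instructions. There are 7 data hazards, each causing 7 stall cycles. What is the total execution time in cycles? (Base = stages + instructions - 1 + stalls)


Base cycles = 11 + 8 - 1 = 18
Total stalls = 7 * 7 = 49
Total = 18 + 49 = 67

67


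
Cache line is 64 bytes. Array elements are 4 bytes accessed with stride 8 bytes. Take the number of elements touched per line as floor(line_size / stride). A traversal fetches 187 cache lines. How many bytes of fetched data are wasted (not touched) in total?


Elements per line = floor(64 / 8) = 8
Bytes used per line = 8 * 4 = 32
Wasted per line = 64 - 32 = 32
Total wasted = 32 * 187 = 5984

5984


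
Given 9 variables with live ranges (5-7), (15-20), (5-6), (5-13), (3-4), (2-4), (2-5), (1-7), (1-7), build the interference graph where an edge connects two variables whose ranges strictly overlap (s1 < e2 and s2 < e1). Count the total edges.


Check all pairs for overlapping intervals.
Two intervals (s1,e1) and (s2,e2) overlap if s1 < e2 and s2 < e1.
v0 (5-7) vs v1..v8: overlaps v2, v3, v7, v8 -> 4
v1 (15-20) vs v2..v8: overlaps none -> 0
v2 (5-6) vs v3..v8: overlaps v3, v7, v8 -> 3
v3 (5-13) vs v4..v8: overlaps v7, v8 -> 2
v4 (3-4) vs v5..v8: overlaps v5, v6, v7, v8 -> 4
v5 (2-4) vs v6..v8: overlaps v6, v7, v8 -> 3
v6 (2-5) vs v7..v8: overlaps v7, v8 -> 2
v7 (1-7) vs v8: overlaps v8 -> 1
Total overlapping pairs = 4 + 0 + 3 + 2 + 4 + 3 + 2 + 1 = 19

19


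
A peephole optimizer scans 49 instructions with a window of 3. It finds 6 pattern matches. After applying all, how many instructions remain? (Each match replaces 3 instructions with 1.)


Each match removes 2 instructions.
Total removed = 6 * 2 = 12
Remaining = 49 - 12 = 37

37


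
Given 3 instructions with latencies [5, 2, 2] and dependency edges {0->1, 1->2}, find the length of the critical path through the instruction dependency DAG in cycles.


Compute longest path through dependency graph: dist(Ik) = max over predecessors of dist + latency(Ik).
dist(I0) = latency 5 = 5
dist(I1) = dist(I0) + 2 = 5 + 2 = 7
dist(I2) = dist(I1) + 2 = 7 + 2 = 9
Critical path = max dist = 9

9


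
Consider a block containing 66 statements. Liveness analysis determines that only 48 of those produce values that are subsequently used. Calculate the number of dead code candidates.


Dead code = total statements - live definitions
= 66 - 48 = 18

18


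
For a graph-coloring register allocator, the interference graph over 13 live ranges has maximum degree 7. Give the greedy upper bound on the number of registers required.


Greedy coloring never needs more than (max_degree + 1) colors: when coloring a vertex, at most max_degree neighbors are already colored.
Upper bound = 7 + 1 = 8

8


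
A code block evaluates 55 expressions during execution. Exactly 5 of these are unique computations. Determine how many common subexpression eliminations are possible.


CSE count = total expressions - unique expressions
= 55 - 5 = 50

50


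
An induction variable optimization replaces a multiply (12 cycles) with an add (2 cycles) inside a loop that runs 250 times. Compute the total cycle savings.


Per-iteration saving = 12 - 2 = 10
Total saved = 250 * 10 = 2500

2500


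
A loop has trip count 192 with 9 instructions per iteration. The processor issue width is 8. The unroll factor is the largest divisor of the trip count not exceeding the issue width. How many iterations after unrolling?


Largest divisor of 192 <= 8 is 8
New iterations = 192 / 8 = 24

24


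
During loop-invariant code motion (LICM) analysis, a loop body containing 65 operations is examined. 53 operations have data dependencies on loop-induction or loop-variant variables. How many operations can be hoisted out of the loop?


Invariant candidates = total - loop-dependent
= 65 - 53 = 12

12


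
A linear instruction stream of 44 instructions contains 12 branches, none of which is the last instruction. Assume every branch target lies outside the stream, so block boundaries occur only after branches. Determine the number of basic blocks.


With no in-sequence branch targets, the leaders are the first instruction plus the instruction after each branch.
Number of basic blocks = branches + 1
= 12 + 1 = 13

13


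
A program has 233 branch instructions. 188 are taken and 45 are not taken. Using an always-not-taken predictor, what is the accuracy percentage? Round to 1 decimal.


Predictor: always-not-taken
Correct predictions = 45
Accuracy = 45 / 233 * 100 = 19.3%

19.3


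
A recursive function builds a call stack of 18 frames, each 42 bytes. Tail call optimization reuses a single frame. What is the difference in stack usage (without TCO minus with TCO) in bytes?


Without TCO: 18 * 42 = 756 bytes
With TCO: reuse 1 frame = 42 bytes
Savings = 756 - 42 = 714

714


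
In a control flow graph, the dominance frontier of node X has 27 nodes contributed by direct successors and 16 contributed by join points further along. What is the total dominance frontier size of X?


DF(X) = direct successor contributions + join point contributions
= 27 + 16 = 43

43


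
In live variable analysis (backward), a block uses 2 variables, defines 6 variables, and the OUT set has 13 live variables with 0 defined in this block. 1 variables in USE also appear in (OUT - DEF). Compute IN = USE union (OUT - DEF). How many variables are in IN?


OUT - DEF: 13 - 0 = 13
|IN| = |USE| + |OUT - DEF| - |USE ∩ (OUT - DEF)| = 2 + 13 - 1 = 14

14


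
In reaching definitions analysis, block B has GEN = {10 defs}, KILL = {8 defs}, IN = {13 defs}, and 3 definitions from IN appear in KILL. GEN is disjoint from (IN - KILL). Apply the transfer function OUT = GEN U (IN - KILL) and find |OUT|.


IN - KILL: 13 - 3 = 10 surviving definitions
OUT = GEN + surviving = 10 + 10 = 20

20


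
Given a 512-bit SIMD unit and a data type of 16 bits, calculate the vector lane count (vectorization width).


Width = SIMD bits / data type bits
= 512 / 16 = 32

32


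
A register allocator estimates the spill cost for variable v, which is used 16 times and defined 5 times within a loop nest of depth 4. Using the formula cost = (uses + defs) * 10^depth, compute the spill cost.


uses + defs = 16 + 5 = 21
10^4 = 10000
Spill cost = 21 * 10000 = 210000

210000


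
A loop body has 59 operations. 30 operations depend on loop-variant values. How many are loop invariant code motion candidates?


Invariant candidates = total - loop-dependent
= 59 - 30 = 29

29


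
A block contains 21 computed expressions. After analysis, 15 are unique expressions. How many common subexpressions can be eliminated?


CSE count = total expressions - unique expressions
= 21 - 15 = 6

6


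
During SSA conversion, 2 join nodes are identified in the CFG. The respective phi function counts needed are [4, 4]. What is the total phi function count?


Total phi functions = sum of phi functions at each join node
= 4 + 4 = 8

8


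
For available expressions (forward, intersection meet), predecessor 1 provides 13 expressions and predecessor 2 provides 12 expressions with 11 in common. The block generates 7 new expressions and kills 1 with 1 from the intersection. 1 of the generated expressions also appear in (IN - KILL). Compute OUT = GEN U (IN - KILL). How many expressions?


IN = intersection of predecessors = 11
IN - KILL = 11 - 1 = 10
|OUT| = |GEN| + |IN - KILL| - |GEN ∩ (IN - KILL)| = 7 + 10 - 1 = 16

16


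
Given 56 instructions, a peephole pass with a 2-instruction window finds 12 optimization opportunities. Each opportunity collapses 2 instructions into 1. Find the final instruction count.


Each match removes 1 instructions.
Total removed = 12 * 1 = 12
Remaining = 56 - 12 = 44

44


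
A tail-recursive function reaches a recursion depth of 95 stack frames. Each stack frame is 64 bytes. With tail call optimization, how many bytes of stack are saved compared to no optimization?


Without TCO: 95 * 64 = 6080 bytes
With TCO: reuse 1 frame = 64 bytes
Savings = 6080 - 64 = 6016

6016


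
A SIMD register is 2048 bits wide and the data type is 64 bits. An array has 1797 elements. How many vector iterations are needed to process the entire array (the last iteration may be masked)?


Width = 2048 / 64 = 32 elements per vector op
Iterations = ceil(1797 / 32) = 57

57


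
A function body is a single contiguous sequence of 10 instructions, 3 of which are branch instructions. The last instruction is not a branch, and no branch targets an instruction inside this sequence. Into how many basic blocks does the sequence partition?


With no in-sequence branch targets, the leaders are the first instruction plus the instruction after each branch.
Number of basic blocks = branches + 1
= 3 + 1 = 4

4


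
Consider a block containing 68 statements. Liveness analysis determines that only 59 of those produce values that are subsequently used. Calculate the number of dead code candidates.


Dead code = total statements - live definitions
= 68 - 59 = 9

9


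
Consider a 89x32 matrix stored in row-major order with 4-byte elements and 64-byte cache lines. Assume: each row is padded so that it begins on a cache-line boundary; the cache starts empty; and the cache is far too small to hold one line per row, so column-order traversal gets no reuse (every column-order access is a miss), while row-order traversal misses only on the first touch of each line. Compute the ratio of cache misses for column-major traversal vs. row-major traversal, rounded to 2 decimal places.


Each row occupies 32 * 4 = 128 bytes and starts on a line boundary, so it spans ceil(128 / 64) = 2 cache lines.
Row-major traversal misses (one per line touched): 89 * ceil(32 * 4 / 64) = 178
Column-major traversal misses (no reuse, every access misses): 89 * 32 = 2848
Ratio = 2848 / 178 = 16.0

16.0


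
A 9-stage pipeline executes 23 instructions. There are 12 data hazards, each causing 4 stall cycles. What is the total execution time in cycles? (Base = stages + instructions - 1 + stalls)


Base cycles = 9 + 23 - 1 = 31
Total stalls = 12 * 4 = 48
Total = 31 + 48 = 79

79


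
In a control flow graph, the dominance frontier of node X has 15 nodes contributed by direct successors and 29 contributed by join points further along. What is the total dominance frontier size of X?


DF(X) = direct successor contributions + join point contributions
= 15 + 29 = 44

44


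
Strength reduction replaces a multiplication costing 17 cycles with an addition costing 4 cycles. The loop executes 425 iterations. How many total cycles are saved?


Per-iteration saving = 17 - 4 = 13
Total saved = 425 * 13 = 5525

5525


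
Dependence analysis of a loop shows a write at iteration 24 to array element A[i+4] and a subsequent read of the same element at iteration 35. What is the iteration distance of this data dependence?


Distance = read iteration - write iteration
= 35 - 24 = 11

11


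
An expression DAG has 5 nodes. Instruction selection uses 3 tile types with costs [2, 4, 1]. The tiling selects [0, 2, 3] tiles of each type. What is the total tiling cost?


Total cost = sum(count_i * cost_i)
= 0*2 + 2*4 + 3*1
= 11

11


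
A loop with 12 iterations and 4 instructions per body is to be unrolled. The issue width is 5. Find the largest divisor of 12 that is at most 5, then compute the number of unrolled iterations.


Largest divisor of 12 <= 5 is 4
New iterations = 12 / 4 = 3

3


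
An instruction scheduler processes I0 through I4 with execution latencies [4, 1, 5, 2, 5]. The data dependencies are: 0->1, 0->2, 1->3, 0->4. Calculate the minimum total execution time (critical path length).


Compute longest path through dependency graph: dist(Ik) = max over predecessors of dist + latency(Ik).
dist(I0) = latency 4 = 4
dist(I1) = dist(I0) + 1 = 4 + 1 = 5
dist(I2) = dist(I0) + 5 = 4 + 5 = 9
dist(I3) = dist(I1) + 2 = 5 + 2 = 7
dist(I4) = dist(I0) + 5 = 4 + 5 = 9
Critical path = max dist = 9

9


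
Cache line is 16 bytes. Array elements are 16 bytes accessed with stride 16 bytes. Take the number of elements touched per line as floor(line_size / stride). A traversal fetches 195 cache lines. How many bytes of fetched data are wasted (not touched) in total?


Elements per line = floor(16 / 16) = 1
Bytes used per line = 1 * 16 = 16
Wasted per line = 16 - 16 = 0
Total wasted = 0 * 195 = 0

0


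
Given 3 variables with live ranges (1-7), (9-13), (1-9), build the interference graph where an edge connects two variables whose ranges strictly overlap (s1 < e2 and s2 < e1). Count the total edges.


Check all pairs for overlapping intervals.
Two intervals (s1,e1) and (s2,e2) overlap if s1 < e2 and s2 < e1.
v0 (1-7) vs v1..v2: overlaps v2 -> 1
v1 (9-13) vs v2: overlaps none -> 0
Total overlapping pairs = 1 + 0 = 1

1


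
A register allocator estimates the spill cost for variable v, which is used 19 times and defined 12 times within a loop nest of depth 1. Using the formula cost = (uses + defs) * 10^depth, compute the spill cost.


uses + defs = 19 + 12 = 31
10^1 = 10
Spill cost = 31 * 10 = 310

310


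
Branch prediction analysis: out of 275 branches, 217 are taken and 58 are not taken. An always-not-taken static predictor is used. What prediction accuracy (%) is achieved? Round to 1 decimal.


Predictor: always-not-taken
Correct predictions = 58
Accuracy = 58 / 275 * 100 = 21.1%

21.1


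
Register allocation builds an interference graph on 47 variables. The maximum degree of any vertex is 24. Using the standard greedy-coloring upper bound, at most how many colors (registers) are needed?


Greedy coloring never needs more than (max_degree + 1) colors: when coloring a vertex, at most max_degree neighbors are already colored.
Upper bound = 24 + 1 = 25

25


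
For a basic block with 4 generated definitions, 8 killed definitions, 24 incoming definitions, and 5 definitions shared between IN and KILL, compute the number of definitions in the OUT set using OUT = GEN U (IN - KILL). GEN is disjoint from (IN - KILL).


IN - KILL: 24 - 5 = 19 surviving definitions
OUT = GEN + surviving = 4 + 19 = 23

23


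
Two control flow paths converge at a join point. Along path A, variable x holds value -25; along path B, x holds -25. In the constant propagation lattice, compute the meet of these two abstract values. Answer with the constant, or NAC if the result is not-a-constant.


Meet operation: if both paths give the same constant, result is that constant; if they differ, result is NAC (not-a-constant).
Path A: -25, Path B: -25 -> equal
Result: constant -> -25

-25


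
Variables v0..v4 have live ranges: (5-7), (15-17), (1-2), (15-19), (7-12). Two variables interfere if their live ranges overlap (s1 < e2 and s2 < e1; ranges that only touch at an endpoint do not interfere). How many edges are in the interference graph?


Check all pairs for overlapping intervals.
Two intervals (s1,e1) and (s2,e2) overlap if s1 < e2 and s2 < e1.
v0 (5-7) vs v1..v4: overlaps none -> 0
v1 (15-17) vs v2..v4: overlaps v3 -> 1
v2 (1-2) vs v3..v4: overlaps none -> 0
v3 (15-19) vs v4: overlaps none -> 0
Total overlapping pairs = 0 + 1 + 0 + 0 = 1

1


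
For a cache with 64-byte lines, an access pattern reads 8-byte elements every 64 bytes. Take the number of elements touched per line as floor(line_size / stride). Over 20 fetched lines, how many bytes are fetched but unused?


Elements per line = floor(64 / 64) = 1
Bytes used per line = 1 * 8 = 8
Wasted per line = 64 - 8 = 56
Total wasted = 56 * 20 = 1120

1120


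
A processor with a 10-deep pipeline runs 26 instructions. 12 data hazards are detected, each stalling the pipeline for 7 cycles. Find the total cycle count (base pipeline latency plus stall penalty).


Base cycles = 10 + 26 - 1 = 35
Total stalls = 12 * 7 = 84
Total = 35 + 84 = 119

119


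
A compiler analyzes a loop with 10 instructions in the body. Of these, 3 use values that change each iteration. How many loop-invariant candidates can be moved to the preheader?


Invariant candidates = total - loop-dependent
= 10 - 3 = 7

7


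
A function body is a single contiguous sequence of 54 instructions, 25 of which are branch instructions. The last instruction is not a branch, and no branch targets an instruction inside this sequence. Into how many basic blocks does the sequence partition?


With no in-sequence branch targets, the leaders are the first instruction plus the instruction after each branch.
Number of basic blocks = branches + 1
= 25 + 1 = 26

26


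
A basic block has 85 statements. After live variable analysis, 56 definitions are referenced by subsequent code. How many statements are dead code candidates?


Dead code = total statements - live definitions
= 85 - 56 = 29

29


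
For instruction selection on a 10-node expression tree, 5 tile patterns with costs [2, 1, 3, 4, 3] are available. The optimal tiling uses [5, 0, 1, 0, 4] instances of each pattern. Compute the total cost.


Total cost = sum(count_i * cost_i)
= 5*2 + 0*1 + 1*3 + 0*4 + 4*3
= 25

25


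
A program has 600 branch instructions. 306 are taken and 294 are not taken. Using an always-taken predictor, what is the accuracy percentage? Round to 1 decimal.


Predictor: always-taken
Correct predictions = 306
Accuracy = 306 / 600 * 100 = 51.0%

51.0


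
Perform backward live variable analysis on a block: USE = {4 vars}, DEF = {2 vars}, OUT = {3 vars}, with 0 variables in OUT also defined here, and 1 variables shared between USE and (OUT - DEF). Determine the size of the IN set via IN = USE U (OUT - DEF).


OUT - DEF: 3 - 0 = 3
|IN| = |USE| + |OUT - DEF| - |USE ∩ (OUT - DEF)| = 4 + 3 - 1 = 6

6


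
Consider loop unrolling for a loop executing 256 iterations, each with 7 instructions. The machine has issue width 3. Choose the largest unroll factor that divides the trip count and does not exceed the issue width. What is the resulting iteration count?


Largest divisor of 256 <= 3 is 2
New iterations = 256 / 2 = 128

128


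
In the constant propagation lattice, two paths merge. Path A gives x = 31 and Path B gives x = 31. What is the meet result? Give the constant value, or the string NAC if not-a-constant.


Meet operation: if both paths give the same constant, result is that constant; if they differ, result is NAC (not-a-constant).
Path A: 31, Path B: 31 -> equal
Result: constant -> 31

31


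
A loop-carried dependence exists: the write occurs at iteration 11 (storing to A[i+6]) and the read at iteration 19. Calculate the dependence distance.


Distance = read iteration - write iteration
= 19 - 11 = 8

8


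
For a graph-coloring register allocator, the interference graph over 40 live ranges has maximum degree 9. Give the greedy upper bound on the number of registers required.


Greedy coloring never needs more than (max_degree + 1) colors: when coloring a vertex, at most max_degree neighbors are already colored.
Upper bound = 9 + 1 = 10

10


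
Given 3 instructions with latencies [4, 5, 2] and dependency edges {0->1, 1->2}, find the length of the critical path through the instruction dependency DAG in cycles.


Compute longest path through dependency graph: dist(Ik) = max over predecessors of dist + latency(Ik).
dist(I0) = latency 4 = 4
dist(I1) = dist(I0) + 5 = 4 + 5 = 9
dist(I2) = dist(I1) + 2 = 9 + 2 = 11
Critical path = max dist = 11

11


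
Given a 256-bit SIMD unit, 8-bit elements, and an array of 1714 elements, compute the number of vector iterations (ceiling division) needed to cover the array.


Width = 256 / 8 = 32 elements per vector op
Iterations = ceil(1714 / 32) = 54

54


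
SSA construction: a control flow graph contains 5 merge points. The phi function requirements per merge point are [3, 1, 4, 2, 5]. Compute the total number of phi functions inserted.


Total phi functions = sum of phi functions at each join node
= 3 + 1 + 4 + 2 + 5 = 15

15


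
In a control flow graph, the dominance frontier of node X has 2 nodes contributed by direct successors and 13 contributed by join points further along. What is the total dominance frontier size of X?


DF(X) = direct successor contributions + join point contributions
= 2 + 13 = 15

15


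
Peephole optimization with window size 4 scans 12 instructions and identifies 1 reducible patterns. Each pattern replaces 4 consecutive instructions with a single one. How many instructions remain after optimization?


Each match removes 3 instructions.
Total removed = 1 * 3 = 3
Remaining = 12 - 3 = 9

9


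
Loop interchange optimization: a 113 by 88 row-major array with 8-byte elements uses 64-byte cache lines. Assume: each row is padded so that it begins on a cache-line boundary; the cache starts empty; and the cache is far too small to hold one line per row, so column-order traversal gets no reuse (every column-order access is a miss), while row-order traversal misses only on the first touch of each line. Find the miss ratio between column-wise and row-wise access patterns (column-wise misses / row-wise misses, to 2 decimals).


Each row occupies 88 * 8 = 704 bytes and starts on a line boundary, so it spans ceil(704 / 64) = 11 cache lines.
Row-major traversal misses (one per line touched): 113 * ceil(88 * 8 / 64) = 1243
Column-major traversal misses (no reuse, every access misses): 113 * 88 = 9944
Ratio = 9944 / 1243 = 8.0

8.0


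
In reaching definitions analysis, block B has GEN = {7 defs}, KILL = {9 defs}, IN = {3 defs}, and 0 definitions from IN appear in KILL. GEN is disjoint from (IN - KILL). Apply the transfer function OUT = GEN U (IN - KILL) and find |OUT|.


IN - KILL: 3 - 0 = 3 surviving definitions
OUT = GEN + surviving = 7 + 3 = 10

10


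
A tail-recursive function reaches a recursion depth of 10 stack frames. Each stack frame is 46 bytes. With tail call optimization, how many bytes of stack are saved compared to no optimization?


Without TCO: 10 * 46 = 460 bytes
With TCO: reuse 1 frame = 46 bytes
Savings = 460 - 46 = 414

414


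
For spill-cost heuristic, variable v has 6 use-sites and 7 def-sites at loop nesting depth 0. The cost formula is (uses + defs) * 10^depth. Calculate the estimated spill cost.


uses + defs = 6 + 7 = 13
10^0 = 1
Spill cost = 13 * 1 = 13

13


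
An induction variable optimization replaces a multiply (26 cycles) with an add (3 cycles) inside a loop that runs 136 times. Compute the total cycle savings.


Per-iteration saving = 26 - 3 = 23
Total saved = 136 * 23 = 3128

3128


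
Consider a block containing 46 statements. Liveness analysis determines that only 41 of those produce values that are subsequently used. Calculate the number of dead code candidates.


Dead code = total statements - live definitions
= 46 - 41 = 5

5


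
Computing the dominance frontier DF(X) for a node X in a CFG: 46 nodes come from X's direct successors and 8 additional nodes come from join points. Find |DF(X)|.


DF(X) = direct successor contributions + join point contributions
= 46 + 8 = 54

54


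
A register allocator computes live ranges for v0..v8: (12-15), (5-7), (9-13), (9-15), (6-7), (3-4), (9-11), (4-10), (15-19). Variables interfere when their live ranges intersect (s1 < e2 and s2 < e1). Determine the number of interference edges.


Check all pairs for overlapping intervals.
Two intervals (s1,e1) and (s2,e2) overlap if s1 < e2 and s2 < e1.
v0 (12-15) vs v1..v8: overlaps v2, v3 -> 2
v1 (5-7) vs v2..v8: overlaps v4, v7 -> 2
v2 (9-13) vs v3..v8: overlaps v3, v6, v7 -> 3
v3 (9-15) vs v4..v8: overlaps v6, v7 -> 2
v4 (6-7) vs v5..v8: overlaps v7 -> 1
v5 (3-4) vs v6..v8: overlaps none -> 0
v6 (9-11) vs v7..v8: overlaps v7 -> 1
v7 (4-10) vs v8: overlaps none -> 0
Total overlapping pairs = 2 + 2 + 3 + 2 + 1 + 0 + 1 + 0 = 11

11


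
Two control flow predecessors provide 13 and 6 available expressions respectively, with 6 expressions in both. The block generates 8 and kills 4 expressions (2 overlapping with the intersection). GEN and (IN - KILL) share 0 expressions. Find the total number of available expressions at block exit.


IN = intersection of predecessors = 6
IN - KILL = 6 - 2 = 4
|OUT| = |GEN| + |IN - KILL| - |GEN ∩ (IN - KILL)| = 8 + 4 - 0 = 12

12


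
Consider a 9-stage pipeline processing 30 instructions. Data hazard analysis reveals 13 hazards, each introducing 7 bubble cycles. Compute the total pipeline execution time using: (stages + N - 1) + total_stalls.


Base cycles = 9 + 30 - 1 = 38
Total stalls = 13 * 7 = 91
Total = 38 + 91 = 129

129


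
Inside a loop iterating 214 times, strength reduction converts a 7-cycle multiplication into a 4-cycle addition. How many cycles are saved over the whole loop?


Per-iteration saving = 7 - 4 = 3
Total saved = 214 * 3 = 642

642


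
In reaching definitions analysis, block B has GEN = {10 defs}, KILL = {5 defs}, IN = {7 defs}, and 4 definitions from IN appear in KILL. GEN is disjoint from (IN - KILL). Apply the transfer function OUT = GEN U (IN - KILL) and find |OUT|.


IN - KILL: 7 - 4 = 3 surviving definitions
OUT = GEN + surviving = 10 + 3 = 13

13


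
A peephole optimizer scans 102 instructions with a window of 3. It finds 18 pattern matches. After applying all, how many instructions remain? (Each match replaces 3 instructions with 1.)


Each match removes 2 instructions.
Total removed = 18 * 2 = 36
Remaining = 102 - 36 = 66

66


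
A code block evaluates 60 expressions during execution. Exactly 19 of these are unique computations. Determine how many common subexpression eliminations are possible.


CSE count = total expressions - unique expressions
= 60 - 19 = 41

41


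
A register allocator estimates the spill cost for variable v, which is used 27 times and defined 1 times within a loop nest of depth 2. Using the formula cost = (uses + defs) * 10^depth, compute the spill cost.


uses + defs = 27 + 1 = 28
10^2 = 100
Spill cost = 28 * 100 = 2800

2800


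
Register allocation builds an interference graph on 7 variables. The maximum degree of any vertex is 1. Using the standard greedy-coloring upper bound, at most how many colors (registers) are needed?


Greedy coloring never needs more than (max_degree + 1) colors: when coloring a vertex, at most max_degree neighbors are already colored.
Upper bound = 1 + 1 = 2

2


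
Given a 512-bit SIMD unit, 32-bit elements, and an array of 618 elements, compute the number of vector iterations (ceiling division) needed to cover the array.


Width = 512 / 32 = 16 elements per vector op
Iterations = ceil(618 / 16) = 39

39


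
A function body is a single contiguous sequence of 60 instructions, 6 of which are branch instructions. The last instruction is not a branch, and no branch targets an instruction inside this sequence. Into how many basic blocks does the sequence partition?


With no in-sequence branch targets, the leaders are the first instruction plus the instruction after each branch.
Number of basic blocks = branches + 1
= 6 + 1 = 7

7


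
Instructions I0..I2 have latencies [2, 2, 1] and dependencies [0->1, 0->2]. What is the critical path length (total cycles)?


Compute longest path through dependency graph: dist(Ik) = max over predecessors of dist + latency(Ik).
dist(I0) = latency 2 = 2
dist(I1) = dist(I0) + 2 = 2 + 2 = 4
dist(I2) = dist(I0) + 1 = 2 + 1 = 3
Critical path = max dist = 4

4


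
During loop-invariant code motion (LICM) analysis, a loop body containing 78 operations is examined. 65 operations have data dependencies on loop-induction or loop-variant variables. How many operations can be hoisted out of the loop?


Invariant candidates = total - loop-dependent
= 78 - 65 = 13

13


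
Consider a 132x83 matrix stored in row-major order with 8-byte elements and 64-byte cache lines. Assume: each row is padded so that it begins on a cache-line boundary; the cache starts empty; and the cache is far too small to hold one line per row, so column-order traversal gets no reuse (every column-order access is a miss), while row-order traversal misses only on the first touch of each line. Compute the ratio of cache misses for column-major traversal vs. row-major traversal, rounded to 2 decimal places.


Each row occupies 83 * 8 = 664 bytes and starts on a line boundary, so it spans ceil(664 / 64) = 11 cache lines.
Row-major traversal misses (one per line touched): 132 * ceil(83 * 8 / 64) = 1452
Column-major traversal misses (no reuse, every access misses): 132 * 83 = 10956
Ratio = 10956 / 1452 = 7.55

7.55


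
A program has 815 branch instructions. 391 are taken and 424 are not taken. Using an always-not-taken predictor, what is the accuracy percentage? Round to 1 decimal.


Predictor: always-not-taken
Correct predictions = 424
Accuracy = 424 / 815 * 100 = 52.0%

52.0


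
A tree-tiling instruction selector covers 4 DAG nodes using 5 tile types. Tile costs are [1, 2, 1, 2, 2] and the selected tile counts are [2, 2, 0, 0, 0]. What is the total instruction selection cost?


Total cost = sum(count_i * cost_i)
= 2*1 + 2*2 + 0*1 + 0*2 + 0*2
= 6

6
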